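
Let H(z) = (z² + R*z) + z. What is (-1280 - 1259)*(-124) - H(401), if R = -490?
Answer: 350124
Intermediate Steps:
H(z) = z² - 489*z (H(z) = (z² - 490*z) + z = z² - 489*z)
(-1280 - 1259)*(-124) - H(401) = (-1280 - 1259)*(-124) - 401*(-489 + 401) = -2539*(-124) - 401*(-88) = 314836 - 1*(-35288) = 314836 + 35288 = 350124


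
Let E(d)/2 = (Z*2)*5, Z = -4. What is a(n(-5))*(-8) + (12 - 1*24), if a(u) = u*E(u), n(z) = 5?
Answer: 3188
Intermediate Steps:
E(d) = -80 (E(d) = 2*(-4*2*5) = 2*(-8*5) = 2*(-40) = -80)
a(u) = -80*u (a(u) = u*(-80) = -80*u)
a(n(-5))*(-8) + (12 - 1*24) = -80*5*(-8) + (12 - 1*24) = -400*(-8) + (12 - 24) = 3200 - 12 = 3188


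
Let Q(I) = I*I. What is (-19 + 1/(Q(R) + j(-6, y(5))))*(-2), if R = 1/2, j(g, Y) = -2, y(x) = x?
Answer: 274/7 ≈ 39.143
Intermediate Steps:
R = 1/2 ≈ 0.50000
Q(I) = I**2
(-19 + 1/(Q(R) + j(-6, y(5))))*(-2) = (-19 + 1/((1/2)**2 - 2))*(-2) = (-19 + 1/(1/4 - 2))*(-2) = (-19 + 1/(-7/4))*(-2) = (-19 - 4/7)*(-2) = -137/7*(-2) = 274/7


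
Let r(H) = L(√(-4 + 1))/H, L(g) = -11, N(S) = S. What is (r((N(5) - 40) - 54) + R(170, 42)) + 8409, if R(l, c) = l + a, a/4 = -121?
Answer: 720466/89 ≈ 8095.1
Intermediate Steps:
a = -484 (a = 4*(-121) = -484)
r(H) = -11/H
R(l, c) = -484 + l (R(l, c) = l - 484 = -484 + l)
(r((N(5) - 40) - 54) + R(170, 42)) + 8409 = (-11/((5 - 40) - 54) + (-484 + 170)) + 8409 = (-11/(-35 - 54) - 314) + 8409 = (-11/(-89) - 314) + 8409 = (-11*(-1/89) - 314) + 8409 = (11/89 - 314) + 8409 = -27935/89 + 8409 = 720466/89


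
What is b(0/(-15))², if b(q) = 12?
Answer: 144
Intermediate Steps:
b(0/(-15))² = 12² = 144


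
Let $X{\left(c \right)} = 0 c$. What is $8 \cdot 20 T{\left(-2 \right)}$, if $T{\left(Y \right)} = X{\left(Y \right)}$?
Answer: $0$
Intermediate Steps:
$X{\left(c \right)} = 0$
$T{\left(Y \right)} = 0$
$8 \cdot 20 T{\left(-2 \right)} = 8 \cdot 20 \cdot 0 = 160 \cdot 0 = 0$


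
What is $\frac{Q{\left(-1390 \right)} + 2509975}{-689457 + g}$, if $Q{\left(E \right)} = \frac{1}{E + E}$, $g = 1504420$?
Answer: $\frac{6977730499}{2265597140} \approx 3.0799$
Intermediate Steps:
$Q{\left(E \right)} = \frac{1}{2 E}$
$\frac{Q{\left(-1390 \right)} + 2509975}{-689457 + g} = \frac{\frac{1}{2 \left(-1390\right)} + 2509975}{-689457 + 1504420} = \frac{\frac{1}{2} \left(- \frac{1}{1390}\right) + 2509975}{814963} = \left(- \frac{1}{2780} + 2509975\right) \frac{1}{814963} = \frac{6977730499}{2780} \cdot \frac{1}{814963} = \frac{6977730499}{2265597140}$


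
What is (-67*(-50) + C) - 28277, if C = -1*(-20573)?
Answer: -4354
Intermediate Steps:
C = 20573
(-67*(-50) + C) - 28277 = (-67*(-50) + 20573) - 28277 = (3350 + 20573) - 28277 = 23923 - 28277 = -4354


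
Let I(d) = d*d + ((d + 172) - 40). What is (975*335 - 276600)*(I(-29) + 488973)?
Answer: 24508097925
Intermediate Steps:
I(d) = 132 + d + d² (I(d) = d² + ((172 + d) - 40) = d² + (132 + d) = 132 + d + d²)
(975*335 - 276600)*(I(-29) + 488973) = (975*335 - 276600)*((132 - 29 + (-29)²) + 488973) = (326625 - 276600)*((132 - 29 + 841) + 488973) = 50025*(944 + 488973) = 50025*489917 = 24508097925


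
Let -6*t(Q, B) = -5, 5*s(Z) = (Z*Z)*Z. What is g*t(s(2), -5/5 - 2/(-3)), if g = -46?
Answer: -115/3 ≈ -38.333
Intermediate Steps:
s(Z) = Z³/5 (s(Z) = ((Z*Z)*Z)/5 = (Z²*Z)/5 = Z³/5)
t(Q, B) = ⅚ (t(Q, B) = -⅙*(-5) = ⅚)
g*t(s(2), -5/5 - 2/(-3)) = -46*⅚ = -115/3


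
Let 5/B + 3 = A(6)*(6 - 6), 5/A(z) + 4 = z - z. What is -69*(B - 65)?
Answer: 4600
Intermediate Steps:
A(z) = -5/4 (A(z) = 5/(-4 + (z - z)) = 5/(-4 + 0) = 5/(-4) = 5*(-¼) = -5/4)
B = -5/3 (B = 5/(-3 - 5*(6 - 6)/4) = 5/(-3 - 5/4*0) = 5/(-3 + 0) = 5/(-3) = 5*(-⅓) = -5/3 ≈ -1.6667)
-69*(B - 65) = -69*(-5/3 - 65) = -69*(-200/3) = 4600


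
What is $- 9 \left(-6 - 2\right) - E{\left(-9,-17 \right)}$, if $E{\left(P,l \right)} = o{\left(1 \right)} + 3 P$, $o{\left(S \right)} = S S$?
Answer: $98$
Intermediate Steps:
$o{\left(S \right)} = S^{2}$
$E{\left(P,l \right)} = 1 + 3 P$ ($E{\left(P,l \right)} = 1^{2} + 3 P = 1 + 3 P$)
$- 9 \left(-6 - 2\right) - E{\left(-9,-17 \right)} = - 9 \left(-6 - 2\right) - \left(1 + 3 \left(-9\right)\right) = \left(-9\right) \left(-8\right) - \left(1 - 27\right) = 72 - -26 = 72 + 26 = 98$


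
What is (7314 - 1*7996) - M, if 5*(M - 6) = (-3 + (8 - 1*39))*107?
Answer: 198/5 ≈ 39.600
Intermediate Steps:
M = -3608/5 (M = 6 + ((-3 + (8 - 1*39))*107)/5 = 6 + ((-3 + (8 - 39))*107)/5 = 6 + ((-3 - 31)*107)/5 = 6 + (-34*107)/5 = 6 + (1/5)*(-3638) = 6 - 3638/5 = -3608/5 ≈ -721.60)
(7314 - 1*7996) - M = (7314 - 1*7996) - 1*(-3608/5) = (7314 - 7996) + 3608/5 = -682 + 3608/5 = 198/5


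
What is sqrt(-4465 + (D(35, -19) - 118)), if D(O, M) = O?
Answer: 2*I*sqrt(1137) ≈ 67.439*I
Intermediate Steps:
sqrt(-4465 + (D(35, -19) - 118)) = sqrt(-4465 + (35 - 118)) = sqrt(-4465 - 83) = sqrt(-4548) = 2*I*sqrt(1137)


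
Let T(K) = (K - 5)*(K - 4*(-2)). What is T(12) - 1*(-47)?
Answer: 187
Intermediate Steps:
T(K) = (-5 + K)*(8 + K) (T(K) = (-5 + K)*(K + 8) = (-5 + K)*(8 + K))
T(12) - 1*(-47) = (-40 + 12² + 3*12) - 1*(-47) = (-40 + 144 + 36) + 47 = 140 + 47 = 187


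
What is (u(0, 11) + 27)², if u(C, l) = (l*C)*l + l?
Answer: 1444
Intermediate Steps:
u(C, l) = l + C*l² (u(C, l) = (C*l)*l + l = C*l² + l = l + C*l²)
(u(0, 11) + 27)² = (11*(1 + 0*11) + 27)² = (11*(1 + 0) + 27)² = (11*1 + 27)² = (11 + 27)² = 38² = 1444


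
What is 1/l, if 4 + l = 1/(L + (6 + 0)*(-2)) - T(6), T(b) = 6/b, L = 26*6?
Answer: -144/719 ≈ -0.20028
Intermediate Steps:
L = 156
l = -719/144 (l = -4 + (1/(156 + (6 + 0)*(-2)) - 6/6) = -4 + (1/(156 + 6*(-2)) - 6/6) = -4 + (1/(156 - 12) - 1*1) = -4 + (1/144 - 1) = -4 - 143/144 = -719/144 ≈ -4.9931)
1/l = 1/(-719/144) = -144/719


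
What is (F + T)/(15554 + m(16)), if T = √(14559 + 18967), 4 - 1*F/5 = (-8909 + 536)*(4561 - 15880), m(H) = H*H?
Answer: -94773983/3162 + √33526/15810 ≈ -29973.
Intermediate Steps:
m(H) = H²
F = -473869915 (F = 20 - 5*(-8909 + 536)*(4561 - 15880) = 20 - (-41865)*(-11319) = 20 - 5*94773987 = 20 - 473869935 = -473869915)
T = √33526 ≈ 183.10
(F + T)/(15554 + m(16)) = (-473869915 + √33526)/(15554 + 16²) = (-473869915 + √33526)/(15554 + 256) = (-473869915 + √33526)/15810 = (-473869915 + √33526)*(1/15810) = -94773983/3162 + √33526/15810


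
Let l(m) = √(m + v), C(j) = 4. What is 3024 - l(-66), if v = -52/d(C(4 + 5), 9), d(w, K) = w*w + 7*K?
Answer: 3024 - I*√416014/79 ≈ 3024.0 - 8.1644*I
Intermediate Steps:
d(w, K) = w² + 7*K
v = -52/79 (v = -52/(4² + 7*9) = -52/(16 + 63) = -52/79 ≈ -0.65823)
l(m) = √(-52/79 + m) (l(m) = √(m - 52/79) = √(-52/79 + m))
3024 - l(-66) = 3024 - √(-4108 + 6241*(-66))/79 = 3024 - √(-4108 - 411906)/79 = 3024 - √(-416014)/79 = 3024 - I*√416014/79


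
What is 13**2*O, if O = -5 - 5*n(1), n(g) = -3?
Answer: 1690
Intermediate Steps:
O = 10 (O = -5 - 5*(-3) = -5 + 15 = 10)
13**2*O = 13**2*10 = 169*10 = 1690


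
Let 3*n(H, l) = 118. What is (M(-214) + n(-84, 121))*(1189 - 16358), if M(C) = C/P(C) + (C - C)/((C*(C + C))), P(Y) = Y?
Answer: -1835449/3 ≈ -6.1182e+5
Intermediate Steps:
n(H, l) = 118/3 (n(H, l) = (⅓)*118 = 118/3)
M(C) = 1 (M(C) = C/C + (C - C)/((C*(C + C))) = 1 + 0/((C*(2*C))) = 1 + 0/((2*C²)) = 1 + 0*(1/(2*C²)) = 1 + 0 = 1)
(M(-214) + n(-84, 121))*(1189 - 16358) = (1 + 118/3)*(1189 - 16358) = (121/3)*(-15169) = -1835449/3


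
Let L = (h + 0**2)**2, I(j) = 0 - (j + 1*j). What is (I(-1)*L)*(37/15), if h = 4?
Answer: 1184/15 ≈ 78.933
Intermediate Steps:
I(j) = -2*j (I(j) = 0 - (j + j) = 0 - 2*j = -2*j)
L = 16 (L = (4 + 0**2)**2 = (4 + 0)**2 = 4**2 = 16)
(I(-1)*L)*(37/15) = (-2*(-1)*16)*(37/15) = (2*16)*(37*(1/15)) = 32*(37/15) = 1184/15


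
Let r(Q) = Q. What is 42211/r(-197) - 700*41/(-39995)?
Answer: -336515009/1575803 ≈ -213.55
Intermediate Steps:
42211/r(-197) - 700*41/(-39995) = 42211/(-197) - 700*41/(-39995) = 42211*(-1/197) - 28700*(-1/39995) = -42211/197 + 5740/7999 = -336515009/1575803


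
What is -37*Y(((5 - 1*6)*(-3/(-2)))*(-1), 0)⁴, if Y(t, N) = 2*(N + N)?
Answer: 0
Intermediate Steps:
Y(t, N) = 4*N (Y(t, N) = 2*(2*N) = 4*N)
-37*Y(((5 - 1*6)*(-3/(-2)))*(-1), 0)⁴ = -37*(4*0)⁴ = -37*0⁴ = -37*0 = 0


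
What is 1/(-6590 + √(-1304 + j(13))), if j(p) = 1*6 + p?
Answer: -1318/8685877 - I*√1285/43429385 ≈ -0.00015174 - 8.2541e-7*I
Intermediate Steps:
j(p) = 6 + p
1/(-6590 + √(-1304 + j(13))) = 1/(-6590 + √(-1304 + (6 + 13))) = 1/(-6590 + √(-1304 + 19)) = 1/(-6590 + √(-1285)) = 1/(-6590 + I*√1285)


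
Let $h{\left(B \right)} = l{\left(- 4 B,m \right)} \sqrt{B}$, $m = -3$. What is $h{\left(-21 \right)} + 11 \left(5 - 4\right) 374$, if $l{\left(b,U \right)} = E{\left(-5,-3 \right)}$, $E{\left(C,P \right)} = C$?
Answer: $4114 - 5 i \sqrt{21} \approx 4114.0 - 22.913 i$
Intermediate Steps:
$l{\left(b,U \right)} = -5$
$h{\left(B \right)} = - 5 \sqrt{B}$
$h{\left(-21 \right)} + 11 \left(5 - 4\right) 374 = - 5 \sqrt{-21} + 11 \left(5 - 4\right) 374 = - 5 i \sqrt{21} + 11 \cdot 1 \cdot 374 = - 5 i \sqrt{21} + 11 \cdot 374 = - 5 i \sqrt{21} + 4114 = 4114 - 5 i \sqrt{21}$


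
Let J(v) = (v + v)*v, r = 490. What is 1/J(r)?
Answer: 1/480200 ≈ 2.0825e-6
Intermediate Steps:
J(v) = 2*v² (J(v) = (2*v)*v = 2*v²)
1/J(r) = 1/(2*490²) = 1/(2*240100) = 1/480200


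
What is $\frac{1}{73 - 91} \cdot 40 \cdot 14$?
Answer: $- \frac{280}{9} \approx -31.111$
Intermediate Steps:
$\frac{1}{73 - 91} \cdot 40 \cdot 14 = \frac{1}{-18} \cdot 40 \cdot 14 = \left(- \frac{1}{18}\right) 40 \cdot 14 = \left(- \frac{20}{9}\right) 14 = - \frac{280}{9}$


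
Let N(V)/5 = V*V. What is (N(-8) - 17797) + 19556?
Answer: 2079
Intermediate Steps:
N(V) = 5*V² (N(V) = 5*(V*V) = 5*V²)
(N(-8) - 17797) + 19556 = (5*(-8)² - 17797) + 19556 = (5*64 - 17797) + 19556 = (320 - 17797) + 19556 = -17477 + 19556 = 2079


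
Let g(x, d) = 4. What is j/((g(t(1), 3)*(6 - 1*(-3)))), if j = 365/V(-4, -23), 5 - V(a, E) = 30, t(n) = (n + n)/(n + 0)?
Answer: -73/180 ≈ -0.40556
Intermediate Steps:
t(n) = 2 (t(n) = (2*n)/n = 2)
V(a, E) = -25 (V(a, E) = 5 - 1*30 = 5 - 30 = -25)
j = -73/5 (j = 365/(-25) = 365*(-1/25) = -73/5 ≈ -14.600)
j/((g(t(1), 3)*(6 - 1*(-3)))) = -73*1/(4*(6 - 1*(-3)))/5 = -73*1/(4*(6 + 3))/5 = -73/(5*(4*9)) = -73/5/36 = -73/5*1/36 = -73/180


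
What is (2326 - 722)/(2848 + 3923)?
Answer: 1604/6771 ≈ 0.23689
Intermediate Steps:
(2326 - 722)/(2848 + 3923) = 1604/6771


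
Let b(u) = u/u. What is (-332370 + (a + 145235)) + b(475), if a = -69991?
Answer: -257125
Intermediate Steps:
b(u) = 1
(-332370 + (a + 145235)) + b(475) = (-332370 + (-69991 + 145235)) + 1 = (-332370 + 75244) + 1 = -257126 + 1 = -257125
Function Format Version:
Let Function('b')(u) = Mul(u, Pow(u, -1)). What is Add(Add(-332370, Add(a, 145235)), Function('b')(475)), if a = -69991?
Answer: -257125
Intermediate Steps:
Function('b')(u) = 1
Add(Add(-332370, Add(a, 145235)), Function('b')(475)) = Add(Add(-332370, Add(-69991, 145235)), 1) = Add(Add(-332370, 75244), 1) = Add(-257126, 1) = -257125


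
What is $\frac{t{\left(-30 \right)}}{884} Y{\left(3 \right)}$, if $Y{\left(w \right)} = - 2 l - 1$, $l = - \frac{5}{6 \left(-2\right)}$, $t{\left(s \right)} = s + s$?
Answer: $\frac{55}{442} \approx 0.12443$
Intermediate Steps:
$t{\left(s \right)} = 2 s$
$l = \frac{5}{12}$ ($l = - \frac{5}{-12} = \left(-5\right) \left(- \frac{1}{12}\right) = \frac{5}{12} \approx 0.41667$)
$Y{\left(w \right)} = - \frac{11}{6}$ ($Y{\left(w \right)} = \left(-2\right) \frac{5}{12} - 1 = - \frac{5}{6} - 1 = - \frac{11}{6}$)
$\frac{t{\left(-30 \right)}}{884} Y{\left(3 \right)} = \frac{2 \left(-30\right)}{884} \left(- \frac{11}{6}\right) = \left(-60\right) \frac{1}{884} \left(- \frac{11}{6}\right) = \left(- \frac{15}{221}\right) \left(- \frac{11}{6}\right) = \frac{55}{442}$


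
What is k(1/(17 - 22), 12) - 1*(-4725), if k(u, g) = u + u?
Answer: 23623/5 ≈ 4724.6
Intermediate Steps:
k(u, g) = 2*u
k(1/(17 - 22), 12) - 1*(-4725) = 2/(17 - 22) - 1*(-4725) = 2/(-5) + 4725 = 2*(-⅕) + 4725 = -⅖ + 4725 = 23623/5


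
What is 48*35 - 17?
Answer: 1663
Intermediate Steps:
48*35 - 17 = 1680 - 17 = 1663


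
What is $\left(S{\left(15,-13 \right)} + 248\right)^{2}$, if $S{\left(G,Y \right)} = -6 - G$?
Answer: $51529$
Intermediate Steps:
$\left(S{\left(15,-13 \right)} + 248\right)^{2} = \left(\left(-6 - 15\right) + 248\right)^{2} = \left(-21 + 248\right)^{2} = 227^{2} = 51529$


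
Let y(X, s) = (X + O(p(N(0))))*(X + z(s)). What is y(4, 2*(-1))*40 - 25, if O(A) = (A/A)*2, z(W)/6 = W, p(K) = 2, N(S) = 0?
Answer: -1945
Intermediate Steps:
z(W) = 6*W
O(A) = 2 (O(A) = 1*2 = 2)
y(X, s) = (2 + X)*(X + 6*s) (y(X, s) = (X + 2)*(X + 6*s) = (2 + X)*(X + 6*s))
y(4, 2*(-1))*40 - 25 = (4² + 2*4 + 12*(2*(-1)) + 6*4*(2*(-1)))*40 - 25 = (16 + 8 + 12*(-2) + 6*4*(-2))*40 - 25 = (16 + 8 - 24 - 48)*40 - 25 = -48*40 - 25 = -1920 - 25 = -1945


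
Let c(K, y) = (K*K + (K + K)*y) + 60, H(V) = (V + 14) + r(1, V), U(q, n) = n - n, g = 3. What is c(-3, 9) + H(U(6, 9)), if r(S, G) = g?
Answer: 32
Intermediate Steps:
U(q, n) = 0
r(S, G) = 3
H(V) = 17 + V (H(V) = (V + 14) + 3 = (14 + V) + 3 = 17 + V)
c(K, y) = 60 + K**2 + 2*K*y (c(K, y) = (K**2 + (2*K)*y) + 60 = (K**2 + 2*K*y) + 60 = 60 + K**2 + 2*K*y)
c(-3, 9) + H(U(6, 9)) = (60 + (-3)**2 + 2*(-3)*9) + (17 + 0) = (60 + 9 - 54) + 17 = 15 + 17 = 32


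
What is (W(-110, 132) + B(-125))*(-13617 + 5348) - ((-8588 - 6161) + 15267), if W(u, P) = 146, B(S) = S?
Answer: -174167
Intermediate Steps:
(W(-110, 132) + B(-125))*(-13617 + 5348) - ((-8588 - 6161) + 15267) = (146 - 125)*(-13617 + 5348) - ((-8588 - 6161) + 15267) = 21*(-8269) - (-14749 + 15267) = -173649 - 1*518 = -173649 - 518 = -174167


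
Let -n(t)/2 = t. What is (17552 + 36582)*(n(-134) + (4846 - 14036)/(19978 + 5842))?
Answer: 18704839819/1291 ≈ 1.4489e+7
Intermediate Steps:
n(t) = -2*t
(17552 + 36582)*(n(-134) + (4846 - 14036)/(19978 + 5842)) = (17552 + 36582)*(-2*(-134) + (4846 - 14036)/(19978 + 5842)) = 54134*(268 - 9190/25820) = 54134*(268 - 9190*1/25820) = 54134*(268 - 919/2582) = 54134*(691057/2582) = 18704839819/1291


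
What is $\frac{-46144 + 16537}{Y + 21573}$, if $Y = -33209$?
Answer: $\frac{29607}{11636} \approx 2.5444$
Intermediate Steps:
$\frac{-46144 + 16537}{Y + 21573} = \frac{-46144 + 16537}{-33209 + 21573} = - \frac{29607}{-11636} = \left(-29607\right) \left(- \frac{1}{11636}\right) = \frac{29607}{11636}$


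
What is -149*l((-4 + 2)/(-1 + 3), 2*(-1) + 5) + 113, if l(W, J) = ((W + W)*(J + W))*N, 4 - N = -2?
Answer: 3689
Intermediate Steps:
N = 6 (N = 4 - 1*(-2) = 4 + 2 = 6)
l(W, J) = 12*W*(J + W) (l(W, J) = ((W + W)*(J + W))*6 = ((2*W)*(J + W))*6 = (2*W*(J + W))*6 = 12*W*(J + W))
-149*l((-4 + 2)/(-1 + 3), 2*(-1) + 5) + 113 = -1788*(-4 + 2)/(-1 + 3)*((2*(-1) + 5) + (-4 + 2)/(-1 + 3)) + 113 = -1788*(-2/2)*((-2 + 5) - 2/2) + 113 = -1788*(-2*½)*(3 - 2*½) + 113 = -1788*(-1)*(3 - 1) + 113 = -1788*(-1)*2 + 113 = -149*(-24) + 113 = 3576 + 113 = 3689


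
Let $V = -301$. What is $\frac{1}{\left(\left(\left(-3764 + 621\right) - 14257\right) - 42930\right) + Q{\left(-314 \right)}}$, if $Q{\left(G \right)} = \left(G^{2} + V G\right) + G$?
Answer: $\frac{1}{132466} \approx 7.5491 \cdot 10^{-6}$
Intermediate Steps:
$Q{\left(G \right)} = G^{2} - 300 G$ ($Q{\left(G \right)} = \left(G^{2} - 301 G\right) + G = G^{2} - 300 G$)
$\frac{1}{\left(\left(\left(-3764 + 621\right) - 14257\right) - 42930\right) + Q{\left(-314 \right)}} = \frac{1}{\left(\left(\left(-3764 + 621\right) - 14257\right) - 42930\right) - 314 \left(-300 - 314\right)} = \frac{1}{\left(\left(-3143 - 14257\right) - 42930\right) - -192796} = \frac{1}{\left(-17400 - 42930\right) + 192796} = \frac{1}{-60330 + 192796} = \frac{1}{132466}$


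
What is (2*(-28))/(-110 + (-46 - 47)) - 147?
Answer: -4255/29 ≈ -146.72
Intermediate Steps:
(2*(-28))/(-110 + (-46 - 47)) - 147 = -56/(-110 - 93) - 147 = -56/(-203) - 147 = -1/203*(-56) - 147 = 8/29 - 147 = -4255/29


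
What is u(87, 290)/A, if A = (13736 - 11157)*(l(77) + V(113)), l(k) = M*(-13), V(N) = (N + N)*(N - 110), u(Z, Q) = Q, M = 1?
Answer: 58/343007 ≈ 0.00016909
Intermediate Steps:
V(N) = 2*N*(-110 + N) (V(N) = (2*N)*(-110 + N) = 2*N*(-110 + N))
l(k) = -13 (l(k) = 1*(-13) = -13)
A = 1715035 (A = (13736 - 11157)*(-13 + 2*113*(-110 + 113)) = 2579*(-13 + 2*113*3) = 2579*(-13 + 678) = 2579*665 = 1715035)
u(87, 290)/A = 290/1715035 = 290*(1/1715035) = 58/343007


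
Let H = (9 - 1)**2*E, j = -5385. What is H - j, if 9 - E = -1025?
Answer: 71561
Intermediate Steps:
E = 1034 (E = 9 - 1*(-1025) = 9 + 1025 = 1034)
H = 66176 (H = (9 - 1)**2*1034 = 8**2*1034 = 64*1034 = 66176)
H - j = 66176 - 1*(-5385) = 66176 + 5385 = 71561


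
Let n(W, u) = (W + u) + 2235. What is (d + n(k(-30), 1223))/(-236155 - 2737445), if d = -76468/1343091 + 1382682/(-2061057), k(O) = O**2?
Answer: -251286348759671/171489191290234650 ≈ -0.0014653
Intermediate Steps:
n(W, u) = 2235 + W + u
d = -671557552246/922729035729 (d = -76468*1/1343091 + 1382682*(-1/2061057) = -76468/1343091 - 460894/687019 = -671557552246/922729035729 ≈ -0.72779)
(d + n(k(-30), 1223))/(-236155 - 2737445) = (-671557552246/922729035729 + (2235 + (-30)**2 + 1223))/(-236155 - 2737445) = (-671557552246/922729035729 + (2235 + 900 + 1223))/(-2973600) = (-671557552246/922729035729 + 4358)*(-1/2973600) = (4020581580154736/922729035729)*(-1/2973600) = -251286348759671/171489191290234650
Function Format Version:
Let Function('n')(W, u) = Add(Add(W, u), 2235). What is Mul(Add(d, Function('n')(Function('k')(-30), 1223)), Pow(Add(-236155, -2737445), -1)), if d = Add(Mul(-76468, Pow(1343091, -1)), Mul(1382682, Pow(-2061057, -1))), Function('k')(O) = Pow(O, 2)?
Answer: Rational(-251286348759671, 171489191290234650) ≈ -0.0014653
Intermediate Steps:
Function('n')(W, u) = Add(2235, W, u)
d = Rational(-671557552246, 922729035729) (d = Add(Mul(-76468, Rational(1, 1343091)), Mul(1382682, Rational(-1, 2061057))) = Add(Rational(-76468, 1343091), Rational(-460894, 687019)) = Rational(-671557552246, 922729035729) ≈ -0.72779)
Mul(Add(d, Function('n')(Function('k')(-30), 1223)), Pow(Add(-236155, -2737445), -1)) = Mul(Add(Rational(-671557552246, 922729035729), Add(2235, Pow(-30, 2), 1223)), Pow(Add(-236155, -2737445), -1)) = Mul(Add(Rational(-671557552246, 922729035729), Add(2235, 900, 1223)), Pow(-2973600, -1)) = Mul(Add(Rational(-671557552246, 922729035729), 4358), Rational(-1, 2973600)) = Mul(Rational(4020581580154736, 922729035729), Rational(-1, 2973600)) = Rational(-251286348759671, 171489191290234650)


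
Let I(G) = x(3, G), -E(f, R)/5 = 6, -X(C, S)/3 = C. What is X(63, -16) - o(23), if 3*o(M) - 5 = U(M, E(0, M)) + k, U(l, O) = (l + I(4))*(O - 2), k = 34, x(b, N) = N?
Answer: 86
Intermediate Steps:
X(C, S) = -3*C
E(f, R) = -30 (E(f, R) = -5*6 = -30)
I(G) = G
U(l, O) = (-2 + O)*(4 + l) (U(l, O) = (l + 4)*(O - 2) = (4 + l)*(-2 + O) = (-2 + O)*(4 + l))
o(M) = -89/3 - 32*M/3 (o(M) = 5/3 + ((-8 - 2*M + 4*(-30) - 30*M) + 34)/3 = 5/3 + ((-8 - 2*M - 120 - 30*M) + 34)/3 = 5/3 + ((-128 - 32*M) + 34)/3 = 5/3 + (-94 - 32*M)/3 = 5/3 + (-94/3 - 32*M/3) = -89/3 - 32*M/3)
X(63, -16) - o(23) = -3*63 - (-89/3 - 32/3*23) = -189 - (-89/3 - 736/3) = -189 - 1*(-275) = -189 + 275 = 86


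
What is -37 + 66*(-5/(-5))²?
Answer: 29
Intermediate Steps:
-37 + 66*(-5/(-5))² = -37 + 66*(-5*(-⅕))² = -37 + 66*1² = -37 + 66*1 = -37 + 66 = 29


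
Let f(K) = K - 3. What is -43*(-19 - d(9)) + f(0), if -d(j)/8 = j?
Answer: -2282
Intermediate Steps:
d(j) = -8*j
f(K) = -3 + K
-43*(-19 - d(9)) + f(0) = -43*(-19 - (-8)*9) + (-3 + 0) = -43*(-19 - 1*(-72)) - 3 = -43*(-19 + 72) - 3 = -43*53 - 3 = -2279 - 3 = -2282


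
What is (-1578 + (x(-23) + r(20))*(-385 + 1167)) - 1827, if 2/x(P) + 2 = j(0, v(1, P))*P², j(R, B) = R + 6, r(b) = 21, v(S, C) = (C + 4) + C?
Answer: 10322872/793 ≈ 13018.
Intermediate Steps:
v(S, C) = 4 + 2*C (v(S, C) = (4 + C) + C = 4 + 2*C)
j(R, B) = 6 + R
x(P) = 2/(-2 + 6*P²) (x(P) = 2/(-2 + (6 + 0)*P²) = 2/(-2 + 6*P²))
(-1578 + (x(-23) + r(20))*(-385 + 1167)) - 1827 = (-1578 + (1/(-1 + 3*(-23)²) + 21)*(-385 + 1167)) - 1827 = (-1578 + (1/(-1 + 3*529) + 21)*782) - 1827 = (-1578 + (1/(-1 + 1587) + 21)*782) - 1827 = (-1578 + (1/1586 + 21)*782) - 1827 = (-1578 + (33307/1586)*782) - 1827 = (-1578 + 13023037/793) - 1827 = 11771683/793 - 1827 = 10322872/793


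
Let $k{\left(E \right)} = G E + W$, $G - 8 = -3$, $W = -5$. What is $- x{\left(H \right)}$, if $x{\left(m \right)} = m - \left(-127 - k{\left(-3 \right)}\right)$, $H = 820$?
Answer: $-927$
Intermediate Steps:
$G = 5$ ($G = 8 - 3 = 5$)
$k{\left(E \right)} = -5 + 5 E$ ($k{\left(E \right)} = 5 E - 5 = -5 + 5 E$)
$x{\left(m \right)} = 107 + m$ ($x{\left(m \right)} = m + \left(\left(\left(-11\right) 8 + \left(-5 + 5 \left(-3\right)\right)\right) - -215\right) = m + \left(\left(-88 - 20\right) + 215\right) = m + \left(-108 + 215\right) = m + 107 = 107 + m$)
$- x{\left(H \right)} = - (107 + 820) = \left(-1\right) 927 = -927$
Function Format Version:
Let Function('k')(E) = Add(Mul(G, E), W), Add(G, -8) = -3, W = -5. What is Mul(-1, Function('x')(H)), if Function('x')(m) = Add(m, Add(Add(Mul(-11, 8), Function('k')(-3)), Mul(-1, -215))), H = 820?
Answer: -927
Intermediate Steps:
G = 5 (G = Add(8, -3) = 5)
Function('k')(E) = Add(-5, Mul(5, E)) (Function('k')(E) = Add(Mul(5, E), -5) = Add(-5, Mul(5, E)))
Function('x')(m) = Add(107, m) (Function('x')(m) = Add(m, Add(Add(Mul(-11, 8), Add(-5, Mul(5, -3))), Mul(-1, -215))) = Add(m, Add(Add(-88, Add(-5, -15)), 215)) = Add(m, Add(Add(-88, -20), 215)) = Add(m, Add(-108, 215)) = Add(m, 107) = Add(107, m))
Mul(-1, Function('x')(H)) = Mul(-1, Add(107, 820)) = Mul(-1, 927) = -927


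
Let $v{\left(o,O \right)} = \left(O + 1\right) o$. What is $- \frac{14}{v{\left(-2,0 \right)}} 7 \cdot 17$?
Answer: $833$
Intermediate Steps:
$v{\left(o,O \right)} = o \left(1 + O\right)$ ($v{\left(o,O \right)} = \left(1 + O\right) o = o \left(1 + O\right)$)
$- \frac{14}{v{\left(-2,0 \right)}} 7 \cdot 17 = - \frac{14}{\left(-2\right) \left(1 + 0\right)} 7 \cdot 17 = - \frac{14}{\left(-2\right) 1} \cdot 7 \cdot 17 = - \frac{14}{-2} \cdot 7 \cdot 17 = \left(-14\right) \left(- \frac{1}{2}\right) 7 \cdot 17 = 7 \cdot 7 \cdot 17 = 49 \cdot 17 = 833$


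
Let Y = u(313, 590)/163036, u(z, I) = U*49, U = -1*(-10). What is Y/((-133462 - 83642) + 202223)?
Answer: -245/1213069358 ≈ -2.0197e-7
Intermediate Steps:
U = 10
u(z, I) = 490 (u(z, I) = 10*49 = 490)
Y = 245/81518 (Y = 490/163036 = 490*(1/163036) = 245/81518 ≈ 0.0030055)
Y/((-133462 - 83642) + 202223) = 245/(81518*((-133462 - 83642) + 202223)) = 245/(81518*(-217104 + 202223)) = (245/81518)/(-14881) = (245/81518)*(-1/14881) = -245/1213069358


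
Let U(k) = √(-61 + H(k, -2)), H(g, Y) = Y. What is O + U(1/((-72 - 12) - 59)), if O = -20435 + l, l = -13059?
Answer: -33494 + 3*I*√7 ≈ -33494.0 + 7.9373*I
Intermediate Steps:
O = -33494 (O = -20435 - 13059 = -33494)
U(k) = 3*I*√7 (U(k) = √(-61 - 2) = √(-63) = 3*I*√7)
O + U(1/((-72 - 12) - 59)) = -33494 + 3*I*√7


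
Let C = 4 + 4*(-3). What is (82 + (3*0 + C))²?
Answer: 5476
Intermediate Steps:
C = -8 (C = 4 - 12 = -8)
(82 + (3*0 + C))² = (82 + (3*0 - 8))² = (82 + (0 - 8))² = (82 - 8)² = 74² = 5476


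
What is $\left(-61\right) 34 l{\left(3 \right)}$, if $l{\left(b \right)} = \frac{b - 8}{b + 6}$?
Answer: $\frac{10370}{9} \approx 1152.2$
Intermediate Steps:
$l{\left(b \right)} = \frac{-8 + b}{6 + b}$
$\left(-61\right) 34 l{\left(3 \right)} = \left(-61\right) 34 \frac{-8 + 3}{6 + 3} = - 2074 \cdot \frac{1}{9} \left(-5\right) = \left(-2074\right) \left(- \frac{5}{9}\right) = \frac{10370}{9}$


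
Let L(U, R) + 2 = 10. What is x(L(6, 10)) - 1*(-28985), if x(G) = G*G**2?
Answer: 29497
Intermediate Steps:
L(U, R) = 8 (L(U, R) = -2 + 10 = 8)
x(G) = G**3
x(L(6, 10)) - 1*(-28985) = 8**3 - 1*(-28985) = 512 + 28985 = 29497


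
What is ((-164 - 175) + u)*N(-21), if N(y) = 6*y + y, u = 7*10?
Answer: 39543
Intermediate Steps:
u = 70
N(y) = 7*y
((-164 - 175) + u)*N(-21) = ((-164 - 175) + 70)*(7*(-21)) = (-339 + 70)*(-147) = -269*(-147) = 39543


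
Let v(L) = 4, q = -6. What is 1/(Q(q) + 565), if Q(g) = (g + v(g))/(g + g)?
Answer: 6/3391 ≈ 0.0017694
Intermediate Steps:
Q(g) = (4 + g)/(2*g) (Q(g) = (g + 4)/(g + g) = (4 + g)/((2*g)) = (4 + g)*(1/(2*g)) = (4 + g)/(2*g))
1/(Q(q) + 565) = 1/((1/2)*(4 - 6)/(-6) + 565) = 1/((1/2)*(-1/6)*(-2) + 565) = 1/(1/6 + 565) = 1/(3391/6) = 6/3391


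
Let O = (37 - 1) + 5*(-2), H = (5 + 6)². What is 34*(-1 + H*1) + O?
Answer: 4106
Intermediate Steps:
H = 121 (H = 11² = 121)
O = 26 (O = 36 - 10 = 26)
34*(-1 + H*1) + O = 34*(-1 + 121*1) + 26 = 34*(-1 + 121) + 26 = 34*120 + 26 = 4080 + 26 = 4106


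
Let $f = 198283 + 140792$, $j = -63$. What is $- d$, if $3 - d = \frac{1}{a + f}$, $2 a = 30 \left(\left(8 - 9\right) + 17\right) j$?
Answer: $- \frac{971864}{323955} \approx -3.0$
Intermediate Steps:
$f = 339075$
$a = -15120$ ($a = \frac{30 \left(\left(8 - 9\right) + 17\right) \left(-63\right)}{2} = \frac{30 \left(-1 + 17\right) \left(-63\right)}{2} = \frac{30 \cdot 16 \left(-63\right)}{2} = \frac{480 \left(-63\right)}{2} = \frac{1}{2} \left(-30240\right) = -15120$)
$d = \frac{971864}{323955}$ ($d = 3 - \frac{1}{-15120 + 339075} = 3 - \frac{1}{323955} = \frac{971864}{323955} \approx 3.0$)
$- d = \left(-1\right) \frac{971864}{323955} = - \frac{971864}{323955}$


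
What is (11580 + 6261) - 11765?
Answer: 6076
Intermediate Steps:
(11580 + 6261) - 11765 = 17841 - 11765 = 6076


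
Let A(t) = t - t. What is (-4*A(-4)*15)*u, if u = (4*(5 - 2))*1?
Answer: 0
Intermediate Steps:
A(t) = 0
u = 12 (u = (4*3)*1 = 12*1 = 12)
(-4*A(-4)*15)*u = (-4*0*15)*12 = (0*15)*12 = 0*12 = 0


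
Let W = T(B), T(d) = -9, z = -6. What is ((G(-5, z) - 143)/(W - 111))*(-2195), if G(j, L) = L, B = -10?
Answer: -65411/24 ≈ -2725.5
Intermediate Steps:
W = -9
((G(-5, z) - 143)/(W - 111))*(-2195) = ((-6 - 143)/(-9 - 111))*(-2195) = -149/(-120)*(-2195) = -149*(-1/120)*(-2195) = (149/120)*(-2195) = -65411/24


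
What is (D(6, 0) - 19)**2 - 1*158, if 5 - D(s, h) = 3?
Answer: 131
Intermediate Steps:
D(s, h) = 2 (D(s, h) = 5 - 1*3 = 5 - 3 = 2)
(D(6, 0) - 19)**2 - 1*158 = (2 - 19)**2 - 1*158 = (-17)**2 - 158 = 289 - 158 = 131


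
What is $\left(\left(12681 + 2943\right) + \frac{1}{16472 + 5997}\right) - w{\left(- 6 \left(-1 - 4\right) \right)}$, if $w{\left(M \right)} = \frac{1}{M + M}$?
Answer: $\frac{21063316951}{1348140} \approx 15624.0$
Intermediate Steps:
$w{\left(M \right)} = \frac{1}{2 M}$
$\left(\left(12681 + 2943\right) + \frac{1}{16472 + 5997}\right) - w{\left(- 6 \left(-1 - 4\right) \right)} = \left(\left(12681 + 2943\right) + \frac{1}{16472 + 5997}\right) - \frac{1}{2 \left(- 6 \left(-1 - 4\right)\right)} = \left(15624 + \frac{1}{22469}\right) - \frac{1}{2 \left(\left(-6\right) \left(-5\right)\right)} = \left(15624 + \frac{1}{22469}\right) - \frac{1}{2 \cdot 30} = \frac{351055657}{22469} - \frac{1}{2} \cdot \frac{1}{30} = \frac{351055657}{22469} - \frac{1}{60} = \frac{21063316951}{1348140}$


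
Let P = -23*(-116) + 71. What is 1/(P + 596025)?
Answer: 1/598764 ≈ 1.6701e-6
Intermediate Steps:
P = 2739 (P = 2668 + 71 = 2739)
1/(P + 596025) = 1/(2739 + 596025) = 1/598764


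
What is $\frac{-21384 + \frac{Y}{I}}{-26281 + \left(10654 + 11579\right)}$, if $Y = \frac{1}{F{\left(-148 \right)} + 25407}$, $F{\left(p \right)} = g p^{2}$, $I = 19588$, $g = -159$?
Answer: $\frac{1448170679105569}{274139305509696} \approx 5.2826$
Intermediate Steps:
$F{\left(p \right)} = - 159 p^{2}$
$Y = - \frac{1}{3457329}$ ($Y = \frac{1}{- 159 \left(-148\right)^{2} + 25407} = \frac{1}{\left(-159\right) 21904 + 25407} = \frac{1}{-3482736 + 25407} = \frac{1}{-3457329} = - \frac{1}{3457329} \approx -2.8924 \cdot 10^{-7}$)
$\frac{-21384 + \frac{Y}{I}}{-26281 + \left(10654 + 11579\right)} = \frac{-21384 - \frac{1}{3457329 \cdot 19588}}{-26281 + \left(10654 + 11579\right)} = \frac{-21384 - \frac{1}{67722160452}}{-26281 + 22233} = \frac{-21384 - \frac{1}{67722160452}}{-4048} = \left(- \frac{1448170679105569}{67722160452}\right) \left(- \frac{1}{4048}\right) = \frac{1448170679105569}{274139305509696}$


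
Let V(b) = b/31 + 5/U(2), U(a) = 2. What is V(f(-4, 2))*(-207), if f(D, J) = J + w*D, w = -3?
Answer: -37881/62 ≈ -610.98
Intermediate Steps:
f(D, J) = J - 3*D
V(b) = 5/2 + b/31 (V(b) = b/31 + 5/2 = 5/2 + b/31)
V(f(-4, 2))*(-207) = (5/2 + (2 - 3*(-4))/31)*(-207) = (5/2 + (2 + 12)/31)*(-207) = (5/2 + (1/31)*14)*(-207) = (5/2 + 14/31)*(-207) = (183/62)*(-207) = -37881/62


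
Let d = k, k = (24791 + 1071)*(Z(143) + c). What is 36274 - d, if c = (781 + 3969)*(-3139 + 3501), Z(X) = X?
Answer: -44473370992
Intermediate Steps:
c = 1719500 (c = 4750*362 = 1719500)
k = 44473407266 (k = (24791 + 1071)*(143 + 1719500) = 25862*1719643 = 44473407266)
d = 44473407266
36274 - d = 36274 - 1*44473407266 = 36274 - 44473407266 = -44473370992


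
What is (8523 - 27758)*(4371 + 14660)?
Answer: -366061285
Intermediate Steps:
(8523 - 27758)*(4371 + 14660) = -19235*19031 = -366061285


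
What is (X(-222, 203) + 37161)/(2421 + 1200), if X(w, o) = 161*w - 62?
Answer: 1357/3621 ≈ 0.37476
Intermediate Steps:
X(w, o) = -62 + 161*w
(X(-222, 203) + 37161)/(2421 + 1200) = ((-62 + 161*(-222)) + 37161)/(2421 + 1200) = ((-62 - 35742) + 37161)/3621 = (-35804 + 37161)*(1/3621) = 1357*(1/3621) = 1357/3621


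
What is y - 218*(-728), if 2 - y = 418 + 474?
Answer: 157814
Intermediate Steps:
y = -890 (y = 2 - (418 + 474) = 2 - 1*892 = 2 - 892 = -890)
y - 218*(-728) = -890 - 218*(-728) = -890 + 158704 = 157814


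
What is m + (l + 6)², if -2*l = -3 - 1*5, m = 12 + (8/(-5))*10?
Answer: 96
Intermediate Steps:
m = -4 (m = 12 + (8*(-⅕))*10 = 12 - 8/5*10 = 12 - 16 = -4)
l = 4 (l = -(-3 - 1*5)/2 = -(-3 - 5)/2 = -½*(-8) = 4)
m + (l + 6)² = -4 + (4 + 6)² = -4 + 10² = -4 + 100 = 96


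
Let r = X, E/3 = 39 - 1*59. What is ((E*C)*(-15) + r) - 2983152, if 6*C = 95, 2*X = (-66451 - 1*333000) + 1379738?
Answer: -4957517/2 ≈ -2.4788e+6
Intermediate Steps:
E = -60 (E = 3*(39 - 1*59) = 3*(39 - 59) = 3*(-20) = -60)
X = 980287/2 (X = ((-66451 - 1*333000) + 1379738)/2 = ((-66451 - 333000) + 1379738)/2 = (-399451 + 1379738)/2 = (½)*980287 = 980287/2 ≈ 4.9014e+5)
C = 95/6 (C = (⅙)*95 = 95/6 ≈ 15.833)
r = 980287/2 ≈ 4.9014e+5
((E*C)*(-15) + r) - 2983152 = (-60*95/6*(-15) + 980287/2) - 2983152 = (-950*(-15) + 980287/2) - 2983152 = (14250 + 980287/2) - 2983152 = 1008787/2 - 2983152 = -4957517/2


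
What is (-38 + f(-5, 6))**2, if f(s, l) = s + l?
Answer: 1369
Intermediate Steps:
f(s, l) = l + s
(-38 + f(-5, 6))**2 = (-38 + (6 - 5))**2 = (-38 + 1)**2 = (-37)**2 = 1369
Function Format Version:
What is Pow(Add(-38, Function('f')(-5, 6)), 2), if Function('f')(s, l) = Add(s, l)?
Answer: 1369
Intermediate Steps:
Function('f')(s, l) = Add(l, s)
Pow(Add(-38, Function('f')(-5, 6)), 2) = Pow(Add(-38, Add(6, -5)), 2) = Pow(Add(-38, 1), 2) = Pow(-37, 2) = 1369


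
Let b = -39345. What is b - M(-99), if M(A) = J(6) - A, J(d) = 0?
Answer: -39444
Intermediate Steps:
M(A) = -A (M(A) = 0 - A = -A)
b - M(-99) = -39345 - (-1)*(-99) = -39345 - 1*99 = -39345 - 99 = -39444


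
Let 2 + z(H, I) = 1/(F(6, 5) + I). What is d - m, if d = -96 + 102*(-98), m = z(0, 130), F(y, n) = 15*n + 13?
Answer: -2199621/218 ≈ -10090.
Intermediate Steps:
F(y, n) = 13 + 15*n
z(H, I) = -2 + 1/(88 + I) (z(H, I) = -2 + 1/((13 + 15*5) + I) = -2 + 1/((13 + 75) + I) = -2 + 1/(88 + I))
m = -435/218 (m = (-175 - 2*130)/(88 + 130) = (-175 - 260)/218 = (1/218)*(-435) = -435/218 ≈ -1.9954)
d = -10092 (d = -96 - 9996 = -10092)
d - m = -10092 - 1*(-435/218) = -10092 + 435/218 = -2199621/218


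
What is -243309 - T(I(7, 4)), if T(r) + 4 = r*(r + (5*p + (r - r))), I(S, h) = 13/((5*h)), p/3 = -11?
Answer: -97279269/400 ≈ -2.4320e+5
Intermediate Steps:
p = -33 (p = 3*(-11) = -33)
I(S, h) = 13/(5*h) (I(S, h) = 13*(1/(5*h)) = 13/(5*h))
T(r) = -4 + r*(-165 + r) (T(r) = -4 + r*(r + (5*(-33) + (r - r))) = -4 + r*(r + (-165 + 0)) = -4 + r*(r - 165) = -4 + r*(-165 + r))
-243309 - T(I(7, 4)) = -243309 - (-4 + ((13/5)/4)² - 429/4) = -243309 - (-4 + ((13/5)*(¼))² - 429/4) = -243309 - (-4 + (13/20)² - 165*13/20) = -243309 - (-4 + 169/400 - 429/4) = -243309 - 1*(-44331/400) = -243309 + 44331/400 = -97279269/400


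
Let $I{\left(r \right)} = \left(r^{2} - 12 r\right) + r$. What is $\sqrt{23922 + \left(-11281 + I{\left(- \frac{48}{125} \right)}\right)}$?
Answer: $\frac{\sqrt{197583929}}{125} \approx 112.45$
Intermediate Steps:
$I{\left(r \right)} = r^{2} - 11 r$
$\sqrt{23922 + \left(-11281 + I{\left(- \frac{48}{125} \right)}\right)} = \sqrt{23922 - \left(11281 - - \frac{48}{125} \left(-11 - \frac{48}{125}\right)\right)} = \sqrt{23922 - \left(11281 - \left(-48\right) \frac{1}{125} \left(-11 - \frac{48}{125}\right)\right)} = \sqrt{23922 - \left(11281 + \frac{48 \left(-11 - \frac{48}{125}\right)}{125}\right)} = \sqrt{23922 - \frac{176197321}{15625}} = \sqrt{\frac{197583929}{15625}} = \frac{\sqrt{197583929}}{125}$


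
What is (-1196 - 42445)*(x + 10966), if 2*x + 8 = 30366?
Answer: -1140993945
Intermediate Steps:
x = 15179 (x = -4 + (½)*30366 = -4 + 15183 = 15179)
(-1196 - 42445)*(x + 10966) = (-1196 - 42445)*(15179 + 10966) = -43641*26145 = -1140993945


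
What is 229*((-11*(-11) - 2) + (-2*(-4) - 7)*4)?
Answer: 28167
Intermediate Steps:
229*((-11*(-11) - 2) + (-2*(-4) - 7)*4) = 229*((121 - 2) + (8 - 7)*4) = 229*(119 + 1*4) = 229*(119 + 4) = 229*123 = 28167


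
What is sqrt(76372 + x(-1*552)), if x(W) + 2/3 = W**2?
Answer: sqrt(3429678)/3 ≈ 617.31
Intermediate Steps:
x(W) = -2/3 + W**2
sqrt(76372 + x(-1*552)) = sqrt(76372 + (-2/3 + (-1*552)**2)) = sqrt(76372 + (-2/3 + (-552)**2)) = sqrt(76372 + (-2/3 + 304704)) = sqrt(76372 + 914110/3) = sqrt(1143226/3) = sqrt(3429678)/3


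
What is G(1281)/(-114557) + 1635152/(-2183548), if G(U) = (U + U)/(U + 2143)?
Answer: -80172849361439/107060223125008 ≈ -0.74886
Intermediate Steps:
G(U) = 2*U/(2143 + U) (G(U) = (2*U)/(2143 + U) = 2*U/(2143 + U))
G(1281)/(-114557) + 1635152/(-2183548) = (2*1281/(2143 + 1281))/(-114557) + 1635152/(-2183548) = (2*1281/3424)*(-1/114557) + 1635152*(-1/2183548) = (2*1281*(1/3424))*(-1/114557) - 408788/545887 = (1281/1712)*(-1/114557) - 408788/545887 = -1281/196121584 - 408788/545887 = -80172849361439/107060223125008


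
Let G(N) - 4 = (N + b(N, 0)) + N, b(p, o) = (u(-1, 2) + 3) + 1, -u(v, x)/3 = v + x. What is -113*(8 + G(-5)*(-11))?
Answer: -7119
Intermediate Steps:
u(v, x) = -3*v - 3*x (u(v, x) = -3*(v + x) = -3*v - 3*x)
b(p, o) = 1 (b(p, o) = ((-3*(-1) - 3*2) + 3) + 1 = ((3 - 6) + 3) + 1 = (-3 + 3) + 1 = 0 + 1 = 1)
G(N) = 5 + 2*N (G(N) = 4 + ((N + 1) + N) = 4 + ((1 + N) + N) = 4 + (1 + 2*N) = 5 + 2*N)
-113*(8 + G(-5)*(-11)) = -113*(8 + (5 + 2*(-5))*(-11)) = -113*(8 + (5 - 10)*(-11)) = -113*(8 - 5*(-11)) = -113*(8 + 55) = -113*63 = -7119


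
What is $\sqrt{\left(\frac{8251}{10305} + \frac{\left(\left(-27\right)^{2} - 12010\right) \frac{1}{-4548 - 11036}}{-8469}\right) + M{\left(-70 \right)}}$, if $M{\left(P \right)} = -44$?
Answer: $\frac{i \sqrt{6850912223676407523830}}{12593177160} \approx 6.5726 i$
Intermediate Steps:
$\sqrt{\left(\frac{8251}{10305} + \frac{\left(\left(-27\right)^{2} - 12010\right) \frac{1}{-4548 - 11036}}{-8469}\right) + M{\left(-70 \right)}} = \sqrt{\left(\frac{8251}{10305} + \frac{\left(\left(-27\right)^{2} - 12010\right) \frac{1}{-4548 - 11036}}{-8469}\right) - 44} = \sqrt{\left(8251 \cdot \frac{1}{10305} + \frac{729 - 12010}{-15584} \left(- \frac{1}{8469}\right)\right) - 44} = \sqrt{\left(\frac{8251}{10305} + \left(-11281\right) \left(- \frac{1}{15584}\right) \left(- \frac{1}{8469}\right)\right) - 44} = \sqrt{\left(\frac{8251}{10305} + \frac{11281}{15584} \left(- \frac{1}{8469}\right)\right) - 44} = \sqrt{\left(\frac{8251}{10305} - \frac{11281}{131980896}\right) - 44} = \sqrt{\frac{120984235799}{151118125920} - 44} = \sqrt{- \frac{6528213304681}{151118125920}} = \frac{i \sqrt{6850912223676407523830}}{12593177160}$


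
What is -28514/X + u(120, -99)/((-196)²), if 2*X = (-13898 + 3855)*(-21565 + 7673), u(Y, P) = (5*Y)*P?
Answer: -259047554189/167490585878 ≈ -1.5466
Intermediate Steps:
u(Y, P) = 5*P*Y
X = 69758678 (X = ((-13898 + 3855)*(-21565 + 7673))/2 = (-10043*(-13892))/2 = (½)*139517356 = 69758678)
-28514/X + u(120, -99)/((-196)²) = -28514/69758678 + (5*(-99)*120)/((-196)²) = -28514*1/69758678 - 59400/38416 = -14257/34879339 - 59400*1/38416 = -14257/34879339 - 7425/4802 = -259047554189/167490585878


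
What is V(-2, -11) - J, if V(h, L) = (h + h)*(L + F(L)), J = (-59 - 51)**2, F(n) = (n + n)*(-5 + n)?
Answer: -13464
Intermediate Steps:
F(n) = 2*n*(-5 + n) (F(n) = (2*n)*(-5 + n) = 2*n*(-5 + n))
J = 12100 (J = (-110)**2 = 12100)
V(h, L) = 2*h*(L + 2*L*(-5 + L)) (V(h, L) = (h + h)*(L + 2*L*(-5 + L)) = (2*h)*(L + 2*L*(-5 + L)) = 2*h*(L + 2*L*(-5 + L)))
V(-2, -11) - J = 2*(-11)*(-2)*(-9 + 2*(-11)) - 1*12100 = 2*(-11)*(-2)*(-9 - 22) - 12100 = 2*(-11)*(-2)*(-31) - 12100 = -1364 - 12100 = -13464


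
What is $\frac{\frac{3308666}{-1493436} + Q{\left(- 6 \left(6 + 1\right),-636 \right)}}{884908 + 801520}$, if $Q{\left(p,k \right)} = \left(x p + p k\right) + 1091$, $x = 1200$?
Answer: $- \frac{16875240979}{1259286143304} \approx -0.013401$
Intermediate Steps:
$Q{\left(p,k \right)} = 1091 + 1200 p + k p$ ($Q{\left(p,k \right)} = \left(1200 p + p k\right) + 1091 = \left(1200 p + k p\right) + 1091 = 1091 + 1200 p + k p$)
$\frac{\frac{3308666}{-1493436} + Q{\left(- 6 \left(6 + 1\right),-636 \right)}}{884908 + 801520} = \frac{\frac{3308666}{-1493436} + \left(1091 + 1200 \left(- 6 \left(6 + 1\right)\right) - 636 \left(- 6 \left(6 + 1\right)\right)\right)}{884908 + 801520} = \frac{3308666 \left(- \frac{1}{1493436}\right) + \left(1091 + 1200 \left(\left(-6\right) 7\right) - 636 \left(\left(-6\right) 7\right)\right)}{1686428} = \left(- \frac{1654333}{746718} + \left(1091 + 1200 \left(-42\right) - -26712\right)\right) \frac{1}{1686428} = \left(- \frac{1654333}{746718} + \left(1091 - 50400 + 26712\right)\right) \frac{1}{1686428} = \left(- \frac{1654333}{746718} - 22597\right) \frac{1}{1686428} = \left(- \frac{16875240979}{746718}\right) \frac{1}{1686428} = - \frac{16875240979}{1259286143304}$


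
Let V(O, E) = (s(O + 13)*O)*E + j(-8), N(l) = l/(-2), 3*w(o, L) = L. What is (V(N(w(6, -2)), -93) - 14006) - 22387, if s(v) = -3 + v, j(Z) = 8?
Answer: -110116/3 ≈ -36705.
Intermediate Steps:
w(o, L) = L/3
N(l) = -l/2 (N(l) = l*(-½) = -l/2)
V(O, E) = 8 + E*O*(10 + O) (V(O, E) = ((-3 + (O + 13))*O)*E + 8 = ((-3 + (13 + O))*O)*E + 8 = ((10 + O)*O)*E + 8 = (O*(10 + O))*E + 8 = E*O*(10 + O) + 8 = 8 + E*O*(10 + O))
(V(N(w(6, -2)), -93) - 14006) - 22387 = ((8 - 93*(-(-2)/6)*(10 - (-2)/6)) - 14006) - 22387 = ((8 - 93*(-½*(-⅔))*(10 - ½*(-⅔))) - 14006) - 22387 = ((8 - 93*⅓*(10 + ⅓)) - 14006) - 22387 = ((8 - 93*⅓*31/3) - 14006) - 22387 = ((8 - 961/3) - 14006) - 22387 = (-937/3 - 14006) - 22387 = -42955/3 - 22387 = -110116/3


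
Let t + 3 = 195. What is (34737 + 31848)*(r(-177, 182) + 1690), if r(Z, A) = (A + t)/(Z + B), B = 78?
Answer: 336831320/3 ≈ 1.1228e+8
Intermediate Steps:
t = 192 (t = -3 + 195 = 192)
r(Z, A) = (192 + A)/(78 + Z) (r(Z, A) = (A + 192)/(Z + 78) = (192 + A)/(78 + Z))
(34737 + 31848)*(r(-177, 182) + 1690) = (34737 + 31848)*((192 + 182)/(78 - 177) + 1690) = 66585*(374/(-99) + 1690) = 66585*(-1/99*374 + 1690) = 66585*(-34/9 + 1690) = 66585*(15176/9) = 336831320/3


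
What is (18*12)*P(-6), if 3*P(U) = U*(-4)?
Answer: 1728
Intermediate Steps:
P(U) = -4*U/3 (P(U) = (U*(-4))/3 = (-4*U)/3 = -4*U/3)
(18*12)*P(-6) = (18*12)*(-4/3*(-6)) = 216*8 = 1728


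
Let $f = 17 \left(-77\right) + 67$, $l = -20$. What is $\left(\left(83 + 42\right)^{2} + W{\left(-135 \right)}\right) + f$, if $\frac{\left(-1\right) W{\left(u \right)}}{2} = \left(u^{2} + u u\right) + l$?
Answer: $-58477$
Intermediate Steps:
$W{\left(u \right)} = 40 - 4 u^{2}$ ($W{\left(u \right)} = - 2 \left(\left(u^{2} + u u\right) - 20\right) = - 2 \left(\left(u^{2} + u^{2}\right) - 20\right) = - 2 \left(2 u^{2} - 20\right) = - 2 \left(-20 + 2 u^{2}\right) = 40 - 4 u^{2}$)
$f = -1242$ ($f = -1309 + 67 = -1242$)
$\left(\left(83 + 42\right)^{2} + W{\left(-135 \right)}\right) + f = \left(\left(83 + 42\right)^{2} + \left(40 - 4 \left(-135\right)^{2}\right)\right) - 1242 = \left(125^{2} + \left(40 - 72900\right)\right) - 1242 = \left(15625 + \left(40 - 72900\right)\right) - 1242 = \left(15625 - 72860\right) - 1242 = -57235 - 1242 = -58477$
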